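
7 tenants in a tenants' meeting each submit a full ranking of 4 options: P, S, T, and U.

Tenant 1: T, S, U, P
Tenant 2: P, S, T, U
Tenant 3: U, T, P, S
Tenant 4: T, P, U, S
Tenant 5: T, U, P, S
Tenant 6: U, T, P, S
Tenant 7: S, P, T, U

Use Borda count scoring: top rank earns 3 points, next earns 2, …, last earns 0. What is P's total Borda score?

10

Borda scores:
  P: 0 + 3 + 1 + 2 + 1 + 1 + 2 = 10
  S: 2 + 2 + 0 + 0 + 0 + 0 + 3 = 7
  T: 3 + 1 + 2 + 3 + 3 + 2 + 1 = 15
  U: 1 + 0 + 3 + 1 + 2 + 3 + 0 = 10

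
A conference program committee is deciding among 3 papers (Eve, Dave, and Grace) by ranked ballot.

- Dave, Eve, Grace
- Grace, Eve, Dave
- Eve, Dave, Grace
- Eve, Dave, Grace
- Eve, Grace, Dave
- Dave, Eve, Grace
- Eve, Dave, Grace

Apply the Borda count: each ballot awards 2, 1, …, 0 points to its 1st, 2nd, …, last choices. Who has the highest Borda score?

Borda scores:
  Eve: 1 + 1 + 2 + 2 + 2 + 1 + 2 = 11
  Dave: 2 + 0 + 1 + 1 + 0 + 2 + 1 = 7
  Grace: 0 + 2 + 0 + 0 + 1 + 0 + 0 = 3
Eve has the highest total.

Eve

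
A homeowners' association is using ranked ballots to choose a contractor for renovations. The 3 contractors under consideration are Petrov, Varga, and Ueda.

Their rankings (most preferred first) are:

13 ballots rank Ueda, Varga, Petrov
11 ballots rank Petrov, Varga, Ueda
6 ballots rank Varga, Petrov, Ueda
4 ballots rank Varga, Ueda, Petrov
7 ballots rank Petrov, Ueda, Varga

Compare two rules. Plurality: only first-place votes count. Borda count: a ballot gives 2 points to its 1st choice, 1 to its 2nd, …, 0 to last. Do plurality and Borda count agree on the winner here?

Plurality first-place counts: Petrov 18, Varga 10, Ueda 13 → Petrov.
Borda totals: Petrov 42, Varga 44, Ueda 37 → Varga.
The two rules disagree: plurality picks Petrov, Borda picks Varga.

No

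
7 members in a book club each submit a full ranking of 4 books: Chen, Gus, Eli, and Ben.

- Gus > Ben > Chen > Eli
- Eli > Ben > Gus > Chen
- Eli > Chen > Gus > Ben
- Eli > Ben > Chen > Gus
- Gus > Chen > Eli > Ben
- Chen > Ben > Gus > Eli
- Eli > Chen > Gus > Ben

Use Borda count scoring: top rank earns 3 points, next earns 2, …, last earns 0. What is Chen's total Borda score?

Borda scores:
  Chen: 1 + 0 + 2 + 1 + 2 + 3 + 2 = 11
  Gus: 3 + 1 + 1 + 0 + 3 + 1 + 1 = 10
  Eli: 0 + 3 + 3 + 3 + 1 + 0 + 3 = 13
  Ben: 2 + 2 + 0 + 2 + 0 + 2 + 0 = 8

11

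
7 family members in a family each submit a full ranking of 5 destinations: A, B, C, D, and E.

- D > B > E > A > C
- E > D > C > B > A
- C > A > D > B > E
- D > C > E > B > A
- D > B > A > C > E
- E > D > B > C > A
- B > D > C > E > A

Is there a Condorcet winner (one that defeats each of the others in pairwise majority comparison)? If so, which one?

Head-to-head results (7 voters total):
A vs B: B wins 6–1.
A vs C: C wins 5–2.
A vs D: D wins 6–1.
A vs E: E wins 5–2.
B vs C: B wins 4–3.
B vs D: D wins 6–1.
B vs E: B wins 4–3.
C vs D: D wins 6–1.
C vs E: C wins 4–3.
D vs E: D wins 5–2.
D beats each rival — A (6–1), B (6–1), C (6–1), E (5–2) — so D is the Condorcet winner.

D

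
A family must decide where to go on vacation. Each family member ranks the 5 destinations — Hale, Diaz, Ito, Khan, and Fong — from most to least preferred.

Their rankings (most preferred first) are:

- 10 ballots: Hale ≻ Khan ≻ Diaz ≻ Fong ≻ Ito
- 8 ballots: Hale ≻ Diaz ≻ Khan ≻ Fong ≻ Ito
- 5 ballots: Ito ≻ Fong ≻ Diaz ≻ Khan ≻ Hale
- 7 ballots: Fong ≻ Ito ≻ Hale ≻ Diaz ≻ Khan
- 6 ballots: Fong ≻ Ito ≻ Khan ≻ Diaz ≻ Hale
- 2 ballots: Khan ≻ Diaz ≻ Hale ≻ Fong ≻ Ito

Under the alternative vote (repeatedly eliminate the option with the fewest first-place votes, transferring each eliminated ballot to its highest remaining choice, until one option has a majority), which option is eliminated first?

Round 1: Hale 18, Fong 13, Ito 5, Khan 2, Diaz 0. Diaz has the fewest and is eliminated.
Round 2: Hale 18, Fong 13, Ito 5, Khan 2. Khan has the fewest and is eliminated.
Round 3: Hale 20, Fong 13, Ito 5. Hale has a majority.

Diaz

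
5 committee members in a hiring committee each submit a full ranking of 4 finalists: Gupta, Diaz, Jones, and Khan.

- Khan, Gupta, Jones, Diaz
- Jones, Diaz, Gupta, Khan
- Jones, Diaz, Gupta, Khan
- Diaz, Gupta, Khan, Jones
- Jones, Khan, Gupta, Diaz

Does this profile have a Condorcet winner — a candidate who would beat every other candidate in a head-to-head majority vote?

Yes

Head-to-head results (5 voters total):
Gupta vs Diaz: Diaz wins 3–2.
Gupta vs Jones: Jones wins 3–2.
Gupta vs Khan: Gupta wins 3–2.
Diaz vs Jones: Jones wins 4–1.
Diaz vs Khan: Diaz wins 3–2.
Jones vs Khan: Jones wins 3–2.
Jones beats each rival — Gupta (3–2), Diaz (4–1), Khan (3–2) — so Jones is the Condorcet winner.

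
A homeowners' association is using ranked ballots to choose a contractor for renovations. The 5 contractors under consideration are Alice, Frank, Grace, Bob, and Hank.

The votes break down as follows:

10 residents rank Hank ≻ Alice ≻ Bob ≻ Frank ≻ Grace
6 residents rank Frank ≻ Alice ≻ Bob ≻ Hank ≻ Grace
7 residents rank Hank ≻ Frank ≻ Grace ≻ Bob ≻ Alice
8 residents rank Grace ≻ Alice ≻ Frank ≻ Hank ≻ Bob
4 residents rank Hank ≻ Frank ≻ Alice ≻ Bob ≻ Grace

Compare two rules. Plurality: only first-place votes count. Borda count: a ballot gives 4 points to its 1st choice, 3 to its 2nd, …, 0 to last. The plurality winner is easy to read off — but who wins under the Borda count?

Hank

Plurality first-place counts: Alice 0, Frank 6, Grace 8, Bob 0, Hank 21 → Hank.
Borda totals: Alice 80, Frank 83, Grace 46, Bob 43, Hank 98 → Hank.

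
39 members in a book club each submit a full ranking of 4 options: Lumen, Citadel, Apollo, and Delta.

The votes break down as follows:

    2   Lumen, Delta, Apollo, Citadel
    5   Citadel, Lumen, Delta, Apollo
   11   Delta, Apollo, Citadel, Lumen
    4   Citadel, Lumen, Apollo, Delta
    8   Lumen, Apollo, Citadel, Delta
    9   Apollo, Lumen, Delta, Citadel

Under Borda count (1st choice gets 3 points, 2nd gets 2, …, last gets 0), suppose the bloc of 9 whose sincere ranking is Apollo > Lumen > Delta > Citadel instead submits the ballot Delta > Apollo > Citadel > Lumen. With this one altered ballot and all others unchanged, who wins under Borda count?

Borda totals with the altered ballot: Lumen 48, Citadel 55, Apollo 62, Delta 69.
The switch changes the winner from Apollo to Delta.

Delta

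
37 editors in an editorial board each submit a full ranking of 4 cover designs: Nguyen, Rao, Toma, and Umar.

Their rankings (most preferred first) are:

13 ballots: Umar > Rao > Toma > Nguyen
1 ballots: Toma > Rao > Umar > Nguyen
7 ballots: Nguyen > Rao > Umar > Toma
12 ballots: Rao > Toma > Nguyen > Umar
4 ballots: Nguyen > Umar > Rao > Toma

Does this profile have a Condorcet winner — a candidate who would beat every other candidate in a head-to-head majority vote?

Yes

Head-to-head results (37 voters total):
Nguyen vs Rao: Rao wins 26–11.
Nguyen vs Toma: Toma wins 26–11.
Nguyen vs Umar: Nguyen wins 23–14.
Rao vs Toma: Rao wins 36–1.
Rao vs Umar: Rao wins 20–17.
Toma vs Umar: Umar wins 24–13.
Rao beats each rival — Nguyen (26–11), Toma (36–1), Umar (20–17) — so Rao is the Condorcet winner.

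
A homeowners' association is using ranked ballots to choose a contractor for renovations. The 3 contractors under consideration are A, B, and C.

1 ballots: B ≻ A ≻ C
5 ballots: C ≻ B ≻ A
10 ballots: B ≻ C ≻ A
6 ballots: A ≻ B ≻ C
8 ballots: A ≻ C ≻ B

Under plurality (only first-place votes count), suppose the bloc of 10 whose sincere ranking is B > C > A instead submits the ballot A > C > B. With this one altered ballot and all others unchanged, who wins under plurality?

A

First-place totals with the altered ballot: A 24, B 1, C 5.
The winner is unchanged: still A.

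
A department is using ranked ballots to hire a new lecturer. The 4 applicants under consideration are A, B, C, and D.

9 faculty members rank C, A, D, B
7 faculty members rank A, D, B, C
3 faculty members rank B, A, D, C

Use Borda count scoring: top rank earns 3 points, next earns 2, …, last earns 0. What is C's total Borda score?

Borda scores:
  A: 9·2 + 7·3 + 3·2 = 45
  B: 9·0 + 7·1 + 3·3 = 16
  C: 9·3 + 7·0 + 3·0 = 27
  D: 9·1 + 7·2 + 3·1 = 26

27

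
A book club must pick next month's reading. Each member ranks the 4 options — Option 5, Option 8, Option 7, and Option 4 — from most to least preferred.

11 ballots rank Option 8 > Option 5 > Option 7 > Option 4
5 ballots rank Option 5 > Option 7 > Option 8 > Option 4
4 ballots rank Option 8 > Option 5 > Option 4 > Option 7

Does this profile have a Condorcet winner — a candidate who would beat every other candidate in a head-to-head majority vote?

Head-to-head results (20 voters total):
Option 5 vs Option 8: Option 8 wins 15–5.
Option 5 vs Option 7: Option 5 wins 20–0.
Option 5 vs Option 4: Option 5 wins 20–0.
Option 8 vs Option 7: Option 8 wins 15–5.
Option 8 vs Option 4: Option 8 wins 20–0.
Option 7 vs Option 4: Option 7 wins 16–4.
Option 8 beats each rival — Option 5 (15–5), Option 7 (15–5), Option 4 (20–0) — so Option 8 is the Condorcet winner.

Yes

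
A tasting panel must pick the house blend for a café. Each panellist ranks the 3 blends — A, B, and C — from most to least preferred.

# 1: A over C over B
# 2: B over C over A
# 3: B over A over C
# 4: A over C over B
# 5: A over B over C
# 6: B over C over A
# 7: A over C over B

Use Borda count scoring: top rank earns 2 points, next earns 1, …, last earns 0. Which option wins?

A

Borda scores:
  A: 2 + 0 + 1 + 2 + 2 + 0 + 2 = 9
  B: 0 + 2 + 2 + 0 + 1 + 2 + 0 = 7
  C: 1 + 1 + 0 + 1 + 0 + 1 + 1 = 5
A has the highest total.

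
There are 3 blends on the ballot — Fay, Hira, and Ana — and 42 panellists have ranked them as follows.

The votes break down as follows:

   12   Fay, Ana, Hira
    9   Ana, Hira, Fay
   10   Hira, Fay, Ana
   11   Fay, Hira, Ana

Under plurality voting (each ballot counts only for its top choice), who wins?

Fay

First-place vote totals:
  Fay: 23
  Hira: 10
  Ana: 9
Fay has the most first-place votes.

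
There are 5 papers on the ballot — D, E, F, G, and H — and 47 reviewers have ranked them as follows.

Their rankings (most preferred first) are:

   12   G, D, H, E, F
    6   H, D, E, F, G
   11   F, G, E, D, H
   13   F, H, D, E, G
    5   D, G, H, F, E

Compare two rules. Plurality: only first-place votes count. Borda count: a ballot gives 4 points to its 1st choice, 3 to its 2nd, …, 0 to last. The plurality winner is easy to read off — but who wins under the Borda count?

D

Plurality first-place counts: D 5, E 0, F 24, G 12, H 6 → F.
Borda totals: D 111, E 59, F 107, G 96, H 97 → D.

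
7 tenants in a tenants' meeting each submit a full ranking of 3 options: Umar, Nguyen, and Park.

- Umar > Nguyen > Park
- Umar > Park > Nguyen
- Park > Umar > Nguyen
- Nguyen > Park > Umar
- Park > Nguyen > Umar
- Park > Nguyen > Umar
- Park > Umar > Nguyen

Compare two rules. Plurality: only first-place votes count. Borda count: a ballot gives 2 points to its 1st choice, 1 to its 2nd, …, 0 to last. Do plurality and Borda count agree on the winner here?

Yes

Plurality first-place counts: Umar 2, Nguyen 1, Park 4 → Park.
Borda totals: Umar 6, Nguyen 5, Park 10 → Park.
The two rules agree on Park.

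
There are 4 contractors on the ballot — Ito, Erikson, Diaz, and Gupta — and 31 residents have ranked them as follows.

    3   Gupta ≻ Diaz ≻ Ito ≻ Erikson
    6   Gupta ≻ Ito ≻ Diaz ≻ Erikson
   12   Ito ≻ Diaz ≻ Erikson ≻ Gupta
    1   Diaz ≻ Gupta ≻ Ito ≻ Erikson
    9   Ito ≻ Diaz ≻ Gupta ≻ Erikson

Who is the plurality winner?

First-place vote totals:
  Ito: 21
  Erikson: 0
  Diaz: 1
  Gupta: 9
Ito has the most first-place votes.

Ito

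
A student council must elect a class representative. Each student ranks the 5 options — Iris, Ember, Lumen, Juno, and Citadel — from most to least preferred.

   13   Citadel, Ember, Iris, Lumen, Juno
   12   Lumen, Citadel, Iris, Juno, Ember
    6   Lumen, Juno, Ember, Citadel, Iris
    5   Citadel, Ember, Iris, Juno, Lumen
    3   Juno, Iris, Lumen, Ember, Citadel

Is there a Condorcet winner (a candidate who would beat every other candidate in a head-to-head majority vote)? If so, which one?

None — there is no Condorcet winner

Head-to-head results (39 voters total):
Iris vs Ember: Ember wins 24–15.
Iris vs Lumen: Iris wins 21–18.
Iris vs Juno: Iris wins 30–9.
Iris vs Citadel: Citadel wins 36–3.
Ember vs Lumen: Lumen wins 21–18.
Ember vs Juno: Juno wins 21–18.
Ember vs Citadel: Citadel wins 30–9.
Lumen vs Juno: Lumen wins 31–8.
Lumen vs Citadel: Lumen wins 21–18.
Juno vs Citadel: Citadel wins 30–9.
No candidate beats all others: Iris beats Lumen beats Ember beats Iris, a majority cycle.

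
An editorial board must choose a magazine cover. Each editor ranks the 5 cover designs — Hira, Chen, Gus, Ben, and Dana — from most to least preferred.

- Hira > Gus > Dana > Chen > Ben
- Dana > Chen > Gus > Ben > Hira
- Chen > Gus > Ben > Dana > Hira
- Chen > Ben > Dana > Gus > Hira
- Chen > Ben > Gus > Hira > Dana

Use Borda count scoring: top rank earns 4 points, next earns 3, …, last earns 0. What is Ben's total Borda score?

9

Borda scores:
  Hira: 4 + 0 + 0 + 0 + 1 = 5
  Chen: 1 + 3 + 4 + 4 + 4 = 16
  Gus: 3 + 2 + 3 + 1 + 2 = 11
  Ben: 0 + 1 + 2 + 3 + 3 = 9
  Dana: 2 + 4 + 1 + 2 + 0 = 9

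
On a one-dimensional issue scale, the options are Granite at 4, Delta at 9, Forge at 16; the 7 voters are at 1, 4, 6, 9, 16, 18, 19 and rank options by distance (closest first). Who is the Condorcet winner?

With single-peaked preferences on a line, the Condorcet winner is the candidate closest to the median voter.
The median voter (position 9) is closest to Delta at 9.
Check: Delta vs Granite — voters closer to Delta: 4 of 7.

Delta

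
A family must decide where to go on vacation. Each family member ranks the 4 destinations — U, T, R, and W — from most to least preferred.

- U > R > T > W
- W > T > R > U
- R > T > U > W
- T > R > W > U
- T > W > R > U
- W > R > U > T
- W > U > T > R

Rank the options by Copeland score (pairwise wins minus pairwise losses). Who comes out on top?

T

Pairwise results:
  U vs T: T wins 4–3.
  U vs R: R wins 5–2.
  U vs W: W wins 5–2.
  T vs R: T wins 4–3.
  T vs W: T wins 4–3.
  R vs W: W wins 4–3.
Copeland scores (wins − losses):
  U: 0 − 3 = -3
  T: 3 − 0 = 3
  R: 1 − 2 = -1
  W: 2 − 1 = 1
T has the best Copeland score.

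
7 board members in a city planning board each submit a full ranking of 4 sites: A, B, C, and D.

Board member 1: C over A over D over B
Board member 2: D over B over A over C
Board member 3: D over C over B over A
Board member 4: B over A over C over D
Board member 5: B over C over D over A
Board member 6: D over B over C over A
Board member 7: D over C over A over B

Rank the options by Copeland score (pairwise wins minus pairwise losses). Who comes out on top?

Pairwise results:
  A vs B: B wins 5–2.
  A vs C: C wins 5–2.
  A vs D: D wins 5–2.
  B vs C: B wins 4–3.
  B vs D: D wins 5–2.
  C vs D: D wins 4–3.
Copeland scores (wins − losses):
  A: 0 − 3 = -3
  B: 2 − 1 = 1
  C: 1 − 2 = -1
  D: 3 − 0 = 3
D has the best Copeland score.

D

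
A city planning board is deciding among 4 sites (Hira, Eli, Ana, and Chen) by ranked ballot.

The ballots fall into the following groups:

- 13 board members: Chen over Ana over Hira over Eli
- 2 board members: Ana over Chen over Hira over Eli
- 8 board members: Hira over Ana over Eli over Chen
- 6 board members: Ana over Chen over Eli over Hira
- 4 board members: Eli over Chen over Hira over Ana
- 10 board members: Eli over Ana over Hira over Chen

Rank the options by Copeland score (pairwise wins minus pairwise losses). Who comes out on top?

Pairwise results:
  Hira vs Eli: Hira wins 23–20.
  Hira vs Ana: Ana wins 31–12.
  Hira vs Chen: Chen wins 25–18.
  Eli vs Ana: Ana wins 29–14.
  Eli vs Chen: Eli wins 22–21.
  Ana vs Chen: Ana wins 26–17.
Copeland scores (wins − losses):
  Hira: 1 − 2 = -1
  Eli: 1 − 2 = -1
  Ana: 3 − 0 = 3
  Chen: 1 − 2 = -1
Ana has the best Copeland score.

Ana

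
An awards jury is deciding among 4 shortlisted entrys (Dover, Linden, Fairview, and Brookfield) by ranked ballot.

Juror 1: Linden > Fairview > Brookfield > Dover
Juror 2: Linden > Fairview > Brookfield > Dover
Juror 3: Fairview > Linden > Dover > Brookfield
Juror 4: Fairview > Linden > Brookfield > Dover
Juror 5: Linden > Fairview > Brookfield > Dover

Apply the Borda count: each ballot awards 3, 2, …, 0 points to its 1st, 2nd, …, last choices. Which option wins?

Linden

Borda scores:
  Dover: 0 + 0 + 1 + 0 + 0 = 1
  Linden: 3 + 3 + 2 + 2 + 3 = 13
  Fairview: 2 + 2 + 3 + 3 + 2 = 12
  Brookfield: 1 + 1 + 0 + 1 + 1 = 4
Linden has the highest total.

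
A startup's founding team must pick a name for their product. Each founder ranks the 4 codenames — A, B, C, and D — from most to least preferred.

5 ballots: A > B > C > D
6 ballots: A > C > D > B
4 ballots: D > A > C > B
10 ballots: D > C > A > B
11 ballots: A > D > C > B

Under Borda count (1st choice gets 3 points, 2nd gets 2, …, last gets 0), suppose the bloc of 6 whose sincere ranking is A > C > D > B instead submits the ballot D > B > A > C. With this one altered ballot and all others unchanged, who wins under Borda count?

Borda totals with the altered ballot: A 72, B 22, C 40, D 82.
The switch changes the winner from A to D.

D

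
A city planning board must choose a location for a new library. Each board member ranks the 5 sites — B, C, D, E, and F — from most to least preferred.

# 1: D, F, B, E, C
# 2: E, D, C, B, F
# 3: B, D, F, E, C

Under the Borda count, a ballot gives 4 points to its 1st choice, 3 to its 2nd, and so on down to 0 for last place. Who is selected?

D

Borda scores:
  B: 2 + 1 + 4 = 7
  C: 0 + 2 + 0 = 2
  D: 4 + 3 + 3 = 10
  E: 1 + 4 + 1 = 6
  F: 3 + 0 + 2 = 5
D has the highest total.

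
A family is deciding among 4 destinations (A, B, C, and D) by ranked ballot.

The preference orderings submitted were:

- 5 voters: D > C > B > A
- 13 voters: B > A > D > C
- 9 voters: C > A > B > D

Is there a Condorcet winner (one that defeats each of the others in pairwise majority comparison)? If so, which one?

None — there is no Condorcet winner

Head-to-head results (27 voters total):
A vs B: B wins 18–9.
A vs C: C wins 14–13.
A vs D: A wins 22–5.
B vs C: C wins 14–13.
B vs D: B wins 22–5.
C vs D: D wins 18–9.
No candidate beats all others: A beats D beats C beats A, a majority cycle.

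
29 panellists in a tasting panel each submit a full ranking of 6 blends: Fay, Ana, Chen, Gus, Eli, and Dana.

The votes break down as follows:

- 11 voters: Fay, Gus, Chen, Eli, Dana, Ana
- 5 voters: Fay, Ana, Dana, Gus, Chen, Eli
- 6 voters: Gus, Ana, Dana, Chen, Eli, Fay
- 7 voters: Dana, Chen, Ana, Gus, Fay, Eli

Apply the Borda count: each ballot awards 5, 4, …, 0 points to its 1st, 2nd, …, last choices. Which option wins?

Gus

Borda scores:
  Fay: 11·5 + 5·5 + 6·0 + 7·1 = 87
  Ana: 11·0 + 5·4 + 6·4 + 7·3 = 65
  Chen: 11·3 + 5·1 + 6·2 + 7·4 = 78
  Gus: 11·4 + 5·2 + 6·5 + 7·2 = 98
  Eli: 11·2 + 5·0 + 6·1 + 7·0 = 28
  Dana: 11·1 + 5·3 + 6·3 + 7·5 = 79
Gus has the highest total.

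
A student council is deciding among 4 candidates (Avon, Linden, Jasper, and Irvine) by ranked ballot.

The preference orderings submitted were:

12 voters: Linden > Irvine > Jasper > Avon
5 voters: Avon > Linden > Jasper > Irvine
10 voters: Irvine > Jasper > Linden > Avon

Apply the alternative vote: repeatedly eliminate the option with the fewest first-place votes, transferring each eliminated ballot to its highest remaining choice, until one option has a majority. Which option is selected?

Round 1: Linden 12, Irvine 10, Avon 5, Jasper 0. Jasper has the fewest and is eliminated.
Round 2: Linden 12, Irvine 10, Avon 5. Avon has the fewest and is eliminated.
Round 3: Linden 17, Irvine 10. Linden has a majority.

Linden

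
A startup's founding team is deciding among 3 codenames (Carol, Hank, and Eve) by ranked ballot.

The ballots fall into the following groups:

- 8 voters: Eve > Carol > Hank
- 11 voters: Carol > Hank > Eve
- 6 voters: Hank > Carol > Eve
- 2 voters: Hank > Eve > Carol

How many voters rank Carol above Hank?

19

Ballots ranking Carol above Hank: 8+11 = 19.
Ballots ranking Hank above Carol: 6+2 = 8.
So 19 of 27 voters prefer Carol to Hank.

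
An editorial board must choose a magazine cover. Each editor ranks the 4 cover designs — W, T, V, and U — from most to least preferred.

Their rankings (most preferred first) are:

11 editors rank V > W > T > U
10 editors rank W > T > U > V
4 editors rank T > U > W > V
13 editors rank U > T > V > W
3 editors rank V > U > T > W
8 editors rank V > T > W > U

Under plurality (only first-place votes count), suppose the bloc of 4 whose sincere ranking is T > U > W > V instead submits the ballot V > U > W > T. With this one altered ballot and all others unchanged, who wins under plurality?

V

First-place totals with the altered ballot: W 10, T 0, V 26, U 13.
The winner is unchanged: still V.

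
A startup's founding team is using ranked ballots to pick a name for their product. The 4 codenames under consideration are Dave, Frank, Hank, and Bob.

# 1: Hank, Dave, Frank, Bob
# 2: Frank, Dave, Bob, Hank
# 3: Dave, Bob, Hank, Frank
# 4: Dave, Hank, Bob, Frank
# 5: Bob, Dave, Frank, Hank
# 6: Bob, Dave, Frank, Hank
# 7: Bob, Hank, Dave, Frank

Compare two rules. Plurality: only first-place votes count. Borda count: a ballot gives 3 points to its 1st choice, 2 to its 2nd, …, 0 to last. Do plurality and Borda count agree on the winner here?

No

Plurality first-place counts: Dave 2, Frank 1, Hank 1, Bob 3 → Bob.
Borda totals: Dave 15, Frank 6, Hank 8, Bob 13 → Dave.
The two rules disagree: plurality picks Bob, Borda picks Dave.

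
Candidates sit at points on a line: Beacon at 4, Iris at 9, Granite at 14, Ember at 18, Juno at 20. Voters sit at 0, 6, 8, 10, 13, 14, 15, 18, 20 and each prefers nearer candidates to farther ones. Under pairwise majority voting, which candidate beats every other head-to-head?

With single-peaked preferences on a line, the Condorcet winner is the candidate closest to the median voter.
The median voter (position 13) is closest to Granite at 14.
Check: Granite vs Iris — voters closer to Granite: 5 of 9.

Granite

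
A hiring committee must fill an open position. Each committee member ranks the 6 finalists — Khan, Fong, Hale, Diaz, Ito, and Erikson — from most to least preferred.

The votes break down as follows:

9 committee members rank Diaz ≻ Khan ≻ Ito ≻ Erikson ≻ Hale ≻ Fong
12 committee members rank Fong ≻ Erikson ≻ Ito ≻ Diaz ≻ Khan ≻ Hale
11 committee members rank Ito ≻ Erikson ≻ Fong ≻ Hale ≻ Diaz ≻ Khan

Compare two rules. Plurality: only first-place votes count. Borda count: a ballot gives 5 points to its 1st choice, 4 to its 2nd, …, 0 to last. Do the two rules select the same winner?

Plurality first-place counts: Khan 0, Fong 12, Hale 0, Diaz 9, Ito 11, Erikson 0 → Fong.
Borda totals: Khan 48, Fong 93, Hale 31, Diaz 80, Ito 118, Erikson 110 → Ito.
The two rules disagree: plurality picks Fong, Borda picks Ito.

No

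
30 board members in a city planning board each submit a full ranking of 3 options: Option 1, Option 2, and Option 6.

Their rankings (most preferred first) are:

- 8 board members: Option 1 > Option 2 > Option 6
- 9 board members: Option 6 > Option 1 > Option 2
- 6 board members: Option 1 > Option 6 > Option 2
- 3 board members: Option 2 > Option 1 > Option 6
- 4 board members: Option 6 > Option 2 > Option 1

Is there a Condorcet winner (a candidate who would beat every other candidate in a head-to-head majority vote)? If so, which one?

Option 1

Head-to-head results (30 voters total):
Option 1 vs Option 2: Option 1 wins 23–7.
Option 1 vs Option 6: Option 1 wins 17–13.
Option 2 vs Option 6: Option 6 wins 19–11.
Option 1 beats each rival — Option 2 (23–7), Option 6 (17–13) — so Option 1 is the Condorcet winner.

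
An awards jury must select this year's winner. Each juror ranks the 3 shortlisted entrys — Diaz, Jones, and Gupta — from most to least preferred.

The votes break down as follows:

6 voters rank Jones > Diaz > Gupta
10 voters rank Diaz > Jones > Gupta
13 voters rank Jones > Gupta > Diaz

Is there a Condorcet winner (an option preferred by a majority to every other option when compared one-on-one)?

Yes

Head-to-head results (29 voters total):
Diaz vs Jones: Jones wins 19–10.
Diaz vs Gupta: Diaz wins 16–13.
Jones vs Gupta: Jones wins 29–0.
Jones beats each rival — Diaz (19–10), Gupta (29–0) — so Jones is the Condorcet winner.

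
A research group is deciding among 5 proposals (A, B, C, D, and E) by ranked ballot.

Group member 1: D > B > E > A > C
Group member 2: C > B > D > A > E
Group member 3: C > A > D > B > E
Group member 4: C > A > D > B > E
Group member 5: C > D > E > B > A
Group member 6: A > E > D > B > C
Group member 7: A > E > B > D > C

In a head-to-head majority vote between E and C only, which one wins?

Ballots ranking E above C: 3.
Ballots ranking C above E: 4.
C wins the head-to-head, 4–3.

C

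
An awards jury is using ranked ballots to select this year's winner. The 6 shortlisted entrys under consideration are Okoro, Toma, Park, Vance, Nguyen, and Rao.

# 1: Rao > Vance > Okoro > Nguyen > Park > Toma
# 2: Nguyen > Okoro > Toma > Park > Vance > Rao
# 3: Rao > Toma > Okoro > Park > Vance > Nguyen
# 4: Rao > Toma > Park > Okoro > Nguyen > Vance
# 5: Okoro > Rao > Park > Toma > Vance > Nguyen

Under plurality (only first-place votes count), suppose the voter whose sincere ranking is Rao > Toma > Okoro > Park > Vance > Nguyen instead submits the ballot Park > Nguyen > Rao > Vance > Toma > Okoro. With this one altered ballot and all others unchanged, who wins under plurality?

Rao

First-place totals with the altered ballot: Okoro 1, Toma 0, Park 1, Vance 0, Nguyen 1, Rao 2.
The winner is unchanged: still Rao.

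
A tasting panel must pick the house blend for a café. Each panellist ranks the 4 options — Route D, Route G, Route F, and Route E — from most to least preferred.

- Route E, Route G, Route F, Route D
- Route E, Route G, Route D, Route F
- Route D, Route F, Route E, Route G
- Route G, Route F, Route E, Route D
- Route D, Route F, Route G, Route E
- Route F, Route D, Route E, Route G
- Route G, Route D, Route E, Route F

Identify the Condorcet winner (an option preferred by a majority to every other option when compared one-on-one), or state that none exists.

No Condorcet winner

Head-to-head results (7 voters total):
Route D vs Route G: Route G wins 4–3.
Route D vs Route F: Route D wins 4–3.
Route D vs Route E: Route D wins 4–3.
Route G vs Route F: Route G wins 4–3.
Route G vs Route E: Route E wins 4–3.
Route F vs Route E: Route F wins 4–3.
No candidate beats all others: Route D beats Route E beats Route G beats Route D, a majority cycle.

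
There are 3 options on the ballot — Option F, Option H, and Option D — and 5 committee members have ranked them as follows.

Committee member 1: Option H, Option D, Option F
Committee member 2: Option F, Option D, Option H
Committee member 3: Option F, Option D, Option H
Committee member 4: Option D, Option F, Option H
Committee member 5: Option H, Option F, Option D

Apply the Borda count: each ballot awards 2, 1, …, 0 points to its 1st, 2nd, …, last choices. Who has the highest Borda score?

Option F

Borda scores:
  Option F: 0 + 2 + 2 + 1 + 1 = 6
  Option H: 2 + 0 + 0 + 0 + 2 = 4
  Option D: 1 + 1 + 1 + 2 + 0 = 5
Option F has the highest total.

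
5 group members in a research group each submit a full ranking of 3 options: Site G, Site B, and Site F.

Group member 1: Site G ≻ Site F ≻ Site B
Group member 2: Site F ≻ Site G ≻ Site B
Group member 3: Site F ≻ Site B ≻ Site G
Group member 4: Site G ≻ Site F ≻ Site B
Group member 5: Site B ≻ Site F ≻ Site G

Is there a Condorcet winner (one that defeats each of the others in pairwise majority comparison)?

Yes

Head-to-head results (5 voters total):
Site G vs Site B: Site G wins 3–2.
Site G vs Site F: Site F wins 3–2.
Site B vs Site F: Site F wins 4–1.
Site F beats each rival — Site G (3–2), Site B (4–1) — so Site F is the Condorcet winner.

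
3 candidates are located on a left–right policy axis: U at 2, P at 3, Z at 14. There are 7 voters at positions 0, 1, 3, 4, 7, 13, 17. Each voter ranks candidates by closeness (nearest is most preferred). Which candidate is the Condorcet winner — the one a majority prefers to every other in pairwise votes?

With single-peaked preferences on a line, the Condorcet winner is the candidate closest to the median voter.
The median voter (position 4) is closest to P at 3.
Check: P vs U — voters closer to P: 5 of 7.

P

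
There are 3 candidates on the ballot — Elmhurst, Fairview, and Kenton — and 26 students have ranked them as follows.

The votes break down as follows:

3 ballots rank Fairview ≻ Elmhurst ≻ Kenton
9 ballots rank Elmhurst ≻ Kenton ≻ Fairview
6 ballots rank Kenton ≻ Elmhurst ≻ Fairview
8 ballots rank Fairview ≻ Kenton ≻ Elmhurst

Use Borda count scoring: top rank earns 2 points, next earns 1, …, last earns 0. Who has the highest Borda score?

Kenton

Borda scores:
  Elmhurst: 3·1 + 9·2 + 6·1 + 8·0 = 27
  Fairview: 3·2 + 9·0 + 6·0 + 8·2 = 22
  Kenton: 3·0 + 9·1 + 6·2 + 8·1 = 29
Kenton has the highest total.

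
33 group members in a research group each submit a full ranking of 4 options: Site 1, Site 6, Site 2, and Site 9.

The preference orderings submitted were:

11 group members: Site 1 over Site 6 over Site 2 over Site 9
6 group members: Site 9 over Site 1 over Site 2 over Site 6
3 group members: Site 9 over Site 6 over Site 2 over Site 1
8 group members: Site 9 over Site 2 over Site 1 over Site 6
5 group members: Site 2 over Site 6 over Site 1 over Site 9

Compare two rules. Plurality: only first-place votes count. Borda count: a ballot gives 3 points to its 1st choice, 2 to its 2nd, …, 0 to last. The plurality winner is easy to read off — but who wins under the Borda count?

Plurality first-place counts: Site 1 11, Site 6 0, Site 2 5, Site 9 17 → Site 9.
Borda totals: Site 1 58, Site 6 38, Site 2 51, Site 9 51 → Site 1.

Site 1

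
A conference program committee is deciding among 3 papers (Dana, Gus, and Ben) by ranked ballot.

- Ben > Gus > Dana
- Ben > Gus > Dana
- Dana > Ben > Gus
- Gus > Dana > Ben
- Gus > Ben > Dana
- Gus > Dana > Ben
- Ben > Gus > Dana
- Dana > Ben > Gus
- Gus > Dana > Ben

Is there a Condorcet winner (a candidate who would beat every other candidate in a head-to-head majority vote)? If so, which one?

There is no Condorcet winner

Head-to-head results (9 voters total):
Dana vs Gus: Gus wins 7–2.
Dana vs Ben: Dana wins 5–4.
Gus vs Ben: Ben wins 5–4.
No candidate beats all others: Dana beats Ben beats Gus beats Dana, a majority cycle.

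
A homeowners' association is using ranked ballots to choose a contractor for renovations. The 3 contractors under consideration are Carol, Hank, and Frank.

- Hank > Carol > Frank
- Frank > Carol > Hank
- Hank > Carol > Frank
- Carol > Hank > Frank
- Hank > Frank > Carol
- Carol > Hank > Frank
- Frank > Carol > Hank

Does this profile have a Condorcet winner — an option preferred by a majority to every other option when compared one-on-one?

Head-to-head results (7 voters total):
Carol vs Hank: Carol wins 4–3.
Carol vs Frank: Carol wins 4–3.
Hank vs Frank: Hank wins 5–2.
Carol beats each rival — Hank (4–3), Frank (4–3) — so Carol is the Condorcet winner.

Yes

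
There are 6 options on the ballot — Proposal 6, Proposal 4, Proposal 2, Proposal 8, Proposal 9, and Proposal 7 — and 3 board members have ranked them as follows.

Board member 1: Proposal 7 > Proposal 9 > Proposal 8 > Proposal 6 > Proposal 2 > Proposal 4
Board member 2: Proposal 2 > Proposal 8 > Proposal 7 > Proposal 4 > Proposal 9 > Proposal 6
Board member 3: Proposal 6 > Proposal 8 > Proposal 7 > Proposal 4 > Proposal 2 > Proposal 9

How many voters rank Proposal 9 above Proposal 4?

Ballots ranking Proposal 9 above Proposal 4: 1.
Ballots ranking Proposal 4 above Proposal 9: 2.
So 1 of 3 voters prefer Proposal 9 to Proposal 4.

1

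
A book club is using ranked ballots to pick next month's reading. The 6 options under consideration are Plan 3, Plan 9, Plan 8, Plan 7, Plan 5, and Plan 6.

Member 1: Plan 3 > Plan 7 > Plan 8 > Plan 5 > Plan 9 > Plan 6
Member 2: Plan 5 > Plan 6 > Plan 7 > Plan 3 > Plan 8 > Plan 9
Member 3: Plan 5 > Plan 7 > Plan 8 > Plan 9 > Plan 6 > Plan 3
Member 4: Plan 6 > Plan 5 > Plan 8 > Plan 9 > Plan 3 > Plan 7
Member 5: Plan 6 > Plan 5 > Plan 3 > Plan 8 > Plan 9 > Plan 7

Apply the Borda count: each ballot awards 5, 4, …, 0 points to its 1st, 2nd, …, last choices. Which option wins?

Plan 5

Borda scores:
  Plan 3: 5 + 2 + 0 + 1 + 3 = 11
  Plan 9: 1 + 0 + 2 + 2 + 1 = 6
  Plan 8: 3 + 1 + 3 + 3 + 2 = 12
  Plan 7: 4 + 3 + 4 + 0 + 0 = 11
  Plan 5: 2 + 5 + 5 + 4 + 4 = 20
  Plan 6: 0 + 4 + 1 + 5 + 5 = 15
Plan 5 has the highest total.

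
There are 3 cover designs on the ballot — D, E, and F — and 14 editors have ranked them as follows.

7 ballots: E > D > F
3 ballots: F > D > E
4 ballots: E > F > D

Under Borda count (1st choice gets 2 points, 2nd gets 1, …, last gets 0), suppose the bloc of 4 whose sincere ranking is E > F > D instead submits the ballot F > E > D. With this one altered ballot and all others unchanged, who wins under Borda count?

Borda totals with the altered ballot: D 10, E 18, F 14.
The winner is unchanged: still E.

E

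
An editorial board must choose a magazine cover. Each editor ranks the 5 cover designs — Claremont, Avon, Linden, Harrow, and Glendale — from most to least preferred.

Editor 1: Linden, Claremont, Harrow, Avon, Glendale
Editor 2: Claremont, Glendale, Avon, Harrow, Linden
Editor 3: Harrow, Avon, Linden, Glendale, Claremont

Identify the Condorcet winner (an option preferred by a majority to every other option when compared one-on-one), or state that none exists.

Head-to-head results (3 voters total):
Claremont vs Avon: Claremont wins 2–1.
Claremont vs Linden: Linden wins 2–1.
Claremont vs Harrow: Claremont wins 2–1.
Claremont vs Glendale: Claremont wins 2–1.
Avon vs Linden: Avon wins 2–1.
Avon vs Harrow: Harrow wins 2–1.
Avon vs Glendale: Avon wins 2–1.
Linden vs Harrow: Harrow wins 2–1.
Linden vs Glendale: Linden wins 2–1.
Harrow vs Glendale: Harrow wins 2–1.
No candidate beats all others: Claremont beats Avon beats Linden beats Claremont, a majority cycle.

No Condorcet winner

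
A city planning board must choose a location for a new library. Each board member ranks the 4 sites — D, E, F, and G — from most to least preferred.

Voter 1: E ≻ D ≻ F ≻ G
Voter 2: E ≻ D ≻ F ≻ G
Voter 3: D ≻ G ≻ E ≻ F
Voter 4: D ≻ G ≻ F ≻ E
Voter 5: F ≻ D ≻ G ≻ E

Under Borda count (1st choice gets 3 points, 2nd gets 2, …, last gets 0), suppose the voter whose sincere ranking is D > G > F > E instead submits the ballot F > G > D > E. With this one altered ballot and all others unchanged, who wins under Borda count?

Borda totals with the altered ballot: D 10, E 7, F 8, G 5.
The winner is unchanged: still D.

D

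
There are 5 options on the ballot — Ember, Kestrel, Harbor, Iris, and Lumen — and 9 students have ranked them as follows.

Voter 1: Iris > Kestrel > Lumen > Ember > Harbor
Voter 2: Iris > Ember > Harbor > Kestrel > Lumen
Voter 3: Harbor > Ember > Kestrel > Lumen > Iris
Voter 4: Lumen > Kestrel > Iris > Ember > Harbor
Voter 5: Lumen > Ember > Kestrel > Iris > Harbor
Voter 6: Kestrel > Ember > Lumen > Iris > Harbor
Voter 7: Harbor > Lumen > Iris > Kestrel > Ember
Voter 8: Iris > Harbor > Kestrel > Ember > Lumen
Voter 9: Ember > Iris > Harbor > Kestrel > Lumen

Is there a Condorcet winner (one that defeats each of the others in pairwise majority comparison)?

No

Head-to-head results (9 voters total):
Ember vs Kestrel: Kestrel wins 5–4.
Ember vs Harbor: Ember wins 6–3.
Ember vs Iris: Iris wins 5–4.
Ember vs Lumen: Ember wins 5–4.
Kestrel vs Harbor: Harbor wins 5–4.
Kestrel vs Iris: Iris wins 5–4.
Kestrel vs Lumen: Kestrel wins 6–3.
Harbor vs Iris: Iris wins 7–2.
Harbor vs Lumen: Harbor wins 5–4.
Iris vs Lumen: Lumen wins 5–4.
No candidate beats all others: Ember beats Harbor beats Kestrel beats Ember, a majority cycle.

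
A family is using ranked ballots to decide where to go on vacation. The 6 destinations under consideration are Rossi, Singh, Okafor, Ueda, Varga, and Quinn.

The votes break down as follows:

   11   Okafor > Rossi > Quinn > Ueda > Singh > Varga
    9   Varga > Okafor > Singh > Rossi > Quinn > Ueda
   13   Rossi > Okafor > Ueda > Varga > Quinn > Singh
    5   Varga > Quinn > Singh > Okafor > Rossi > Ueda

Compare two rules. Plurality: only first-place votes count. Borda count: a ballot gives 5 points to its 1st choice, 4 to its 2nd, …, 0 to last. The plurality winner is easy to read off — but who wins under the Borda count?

Okafor

Plurality first-place counts: Rossi 13, Singh 0, Okafor 11, Ueda 0, Varga 14, Quinn 0 → Varga.
Borda totals: Rossi 132, Singh 53, Okafor 153, Ueda 61, Varga 96, Quinn 75 → Okafor.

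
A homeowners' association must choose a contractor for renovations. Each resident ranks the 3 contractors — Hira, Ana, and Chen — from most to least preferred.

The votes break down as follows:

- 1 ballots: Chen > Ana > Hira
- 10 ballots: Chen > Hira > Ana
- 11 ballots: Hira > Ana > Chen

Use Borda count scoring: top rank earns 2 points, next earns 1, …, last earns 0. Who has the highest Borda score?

Hira

Borda scores:
  Hira: 0 + 10·1 + 11·2 = 32
  Ana: 1 + 10·0 + 11·1 = 12
  Chen: 2 + 10·2 + 11·0 = 22
Hira has the highest total.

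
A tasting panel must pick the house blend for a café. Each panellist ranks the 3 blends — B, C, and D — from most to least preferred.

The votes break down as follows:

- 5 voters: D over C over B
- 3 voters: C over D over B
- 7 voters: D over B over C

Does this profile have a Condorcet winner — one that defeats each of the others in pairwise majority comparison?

Yes

Head-to-head results (15 voters total):
B vs C: C wins 8–7.
B vs D: D wins 15–0.
C vs D: D wins 12–3.
D beats each rival — B (15–0), C (12–3) — so D is the Condorcet winner.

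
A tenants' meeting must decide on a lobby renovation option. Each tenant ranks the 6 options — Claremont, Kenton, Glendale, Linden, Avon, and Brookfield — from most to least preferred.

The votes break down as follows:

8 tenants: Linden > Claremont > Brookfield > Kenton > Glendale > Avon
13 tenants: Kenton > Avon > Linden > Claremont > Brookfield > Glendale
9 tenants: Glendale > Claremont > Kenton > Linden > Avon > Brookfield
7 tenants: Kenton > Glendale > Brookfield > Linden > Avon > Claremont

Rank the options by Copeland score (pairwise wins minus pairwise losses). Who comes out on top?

Pairwise results:
  Claremont vs Kenton: Kenton wins 20–17.
  Claremont vs Glendale: Claremont wins 21–16.
  Claremont vs Linden: Linden wins 28–9.
  Claremont vs Avon: Avon wins 20–17.
  Claremont vs Brookfield: Claremont wins 30–7.
  Kenton vs Glendale: Kenton wins 28–9.
  Kenton vs Linden: Kenton wins 29–8.
  Kenton vs Avon: Kenton wins 37–0.
  Kenton vs Brookfield: Kenton wins 29–8.
  Glendale vs Linden: Linden wins 21–16.
  Glendale vs Avon: Glendale wins 24–13.
  Glendale vs Brookfield: Brookfield wins 21–16.
  Linden vs Avon: Linden wins 24–13.
  Linden vs Brookfield: Linden wins 30–7.
  Avon vs Brookfield: Avon wins 22–15.
Copeland scores (wins − losses):
  Claremont: 2 − 3 = -1
  Kenton: 5 − 0 = 5
  Glendale: 1 − 4 = -3
  Linden: 4 − 1 = 3
  Avon: 2 − 3 = -1
  Brookfield: 1 − 4 = -3
Kenton has the best Copeland score.

Kenton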